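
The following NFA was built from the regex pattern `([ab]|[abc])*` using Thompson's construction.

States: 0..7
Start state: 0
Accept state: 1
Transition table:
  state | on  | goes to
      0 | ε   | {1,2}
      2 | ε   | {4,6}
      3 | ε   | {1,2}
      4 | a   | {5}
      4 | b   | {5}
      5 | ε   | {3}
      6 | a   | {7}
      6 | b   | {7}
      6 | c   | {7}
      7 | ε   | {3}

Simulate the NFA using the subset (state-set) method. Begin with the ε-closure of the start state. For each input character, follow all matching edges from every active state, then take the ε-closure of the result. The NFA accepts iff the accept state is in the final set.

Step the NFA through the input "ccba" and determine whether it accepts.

start: ε-closure({0}) = {0,1,2,4,6}
'c' @ 1: {1,2,3,4,6,7}  [accepting]
'c' @ 2: {1,2,3,4,6,7}  [accepting]
'b' @ 3: {1,2,3,4,5,6,7}  [accepting]
'a' @ 4: {1,2,3,4,5,6,7}  [accepting]
final: {1,2,3,4,5,6,7}; accept 1 in set

Answer: ACCEPT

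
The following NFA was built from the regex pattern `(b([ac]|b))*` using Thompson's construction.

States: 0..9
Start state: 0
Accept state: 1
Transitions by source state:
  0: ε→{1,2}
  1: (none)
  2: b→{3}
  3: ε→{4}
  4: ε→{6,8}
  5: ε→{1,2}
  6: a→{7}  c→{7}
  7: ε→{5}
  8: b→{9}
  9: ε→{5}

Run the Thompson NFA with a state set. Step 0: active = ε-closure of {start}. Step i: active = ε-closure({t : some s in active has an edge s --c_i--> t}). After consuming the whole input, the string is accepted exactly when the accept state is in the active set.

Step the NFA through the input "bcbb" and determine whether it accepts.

Answer: ACCEPT

Steps:
initial (ε-close {0}): {0,1,2}
'b' @ 1: {3,4,6,8}
'c' @ 2: {1,2,5,7}  (accept∈set)
'b' @ 3: {3,4,6,8}
'b' @ 4: {1,2,5,9}  (accept∈set)
end set {1,2,5,9} — state 1 in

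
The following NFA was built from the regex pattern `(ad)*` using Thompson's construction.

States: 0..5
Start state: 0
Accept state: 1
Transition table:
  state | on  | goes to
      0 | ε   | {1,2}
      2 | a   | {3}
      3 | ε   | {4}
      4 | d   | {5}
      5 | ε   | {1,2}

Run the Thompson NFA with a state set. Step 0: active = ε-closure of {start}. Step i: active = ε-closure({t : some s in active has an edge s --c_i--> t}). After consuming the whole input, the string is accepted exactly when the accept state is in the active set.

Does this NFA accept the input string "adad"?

Answer: ACCEPT

Derivation:
start: ε-closure({0}) = {0,1,2}
'a' @ 1: {3,4}
'd' @ 2: {1,2,5}  ✓accept
'a' @ 3: {3,4}
'd' @ 4: {1,2,5}  ✓accept
after full input: {1,2,5}  (accept=1 in)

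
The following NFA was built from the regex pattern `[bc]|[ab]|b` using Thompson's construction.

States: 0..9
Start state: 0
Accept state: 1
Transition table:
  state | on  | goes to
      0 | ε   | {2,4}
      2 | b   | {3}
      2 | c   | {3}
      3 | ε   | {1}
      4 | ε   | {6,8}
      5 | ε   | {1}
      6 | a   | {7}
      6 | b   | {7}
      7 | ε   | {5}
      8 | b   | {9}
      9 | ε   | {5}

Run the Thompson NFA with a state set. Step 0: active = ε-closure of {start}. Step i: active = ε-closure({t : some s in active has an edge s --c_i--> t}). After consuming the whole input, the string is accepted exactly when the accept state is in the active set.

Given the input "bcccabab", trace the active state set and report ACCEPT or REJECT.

Answer: REJECT

Trace:
initial (ε-close {0}): {0,2,4,6,8}
'b' @ 1: {1,3,5,7,9}  (accept∈set)
'c' @ 2: {}  — state set empty
rest 'ccabab' ignored (set empty)
final: {}; accept 1 not in set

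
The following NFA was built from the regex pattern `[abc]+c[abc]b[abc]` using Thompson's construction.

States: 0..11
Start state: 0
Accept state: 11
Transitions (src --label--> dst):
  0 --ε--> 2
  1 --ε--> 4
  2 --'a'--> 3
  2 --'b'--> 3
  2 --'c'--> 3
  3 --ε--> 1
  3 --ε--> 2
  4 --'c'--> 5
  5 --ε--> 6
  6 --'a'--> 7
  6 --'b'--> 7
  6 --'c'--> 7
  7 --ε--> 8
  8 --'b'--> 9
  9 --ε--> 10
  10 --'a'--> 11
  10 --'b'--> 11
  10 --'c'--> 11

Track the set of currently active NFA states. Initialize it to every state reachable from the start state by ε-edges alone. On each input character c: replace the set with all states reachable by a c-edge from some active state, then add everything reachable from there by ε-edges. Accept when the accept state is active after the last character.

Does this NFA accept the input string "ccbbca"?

Answer: REJECT

Derivation:
start: ε-closure({0}) = {0,2}
'c' @ 1: {1,2,3,4}
'c' @ 2: {1,2,3,4,5,6}
'b' @ 3: {1,2,3,4,7,8}
'b' @ 4: {1,2,3,4,9,10}
'c' @ 5: {1,2,3,4,5,6,11}  [accepting]
'a' @ 6: {1,2,3,4,7,8}
final: {1,2,3,4,7,8}; accept 11 not in set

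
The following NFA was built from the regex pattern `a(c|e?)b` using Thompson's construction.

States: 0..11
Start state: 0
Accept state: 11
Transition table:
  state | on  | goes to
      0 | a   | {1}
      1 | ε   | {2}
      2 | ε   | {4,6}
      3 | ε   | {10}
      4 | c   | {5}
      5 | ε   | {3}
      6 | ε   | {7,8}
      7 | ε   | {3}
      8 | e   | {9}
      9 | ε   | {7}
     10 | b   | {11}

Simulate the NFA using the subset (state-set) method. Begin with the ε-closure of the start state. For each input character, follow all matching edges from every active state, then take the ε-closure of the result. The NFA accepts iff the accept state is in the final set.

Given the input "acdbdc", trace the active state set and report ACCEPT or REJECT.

Answer: REJECT

Trace:
start: ε-closure({0}) = {0}
'a' @ 1: {1,2,3,4,6,7,8,10}
'c' @ 2: {3,5,10}
'd' @ 3: {}  — no active states
rest 'bdc' ignored (set empty)
after full input: {}  (accept=11 not in)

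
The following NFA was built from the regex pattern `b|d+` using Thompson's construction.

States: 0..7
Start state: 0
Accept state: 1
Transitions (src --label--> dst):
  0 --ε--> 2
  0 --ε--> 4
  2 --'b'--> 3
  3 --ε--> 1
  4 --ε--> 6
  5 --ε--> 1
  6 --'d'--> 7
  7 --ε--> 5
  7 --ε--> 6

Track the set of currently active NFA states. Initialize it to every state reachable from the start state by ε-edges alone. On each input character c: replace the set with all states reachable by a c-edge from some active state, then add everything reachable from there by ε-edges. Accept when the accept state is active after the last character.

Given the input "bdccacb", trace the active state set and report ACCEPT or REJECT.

S₀ = ε-closure({0}) = {0,2,4,6}
'b' @ 1: {1,3}  ✓accept
'd' @ 2: {}  — state set empty
rest 'ccacb' ignored (set empty)
after full input: {}  (accept=1 not in)

Answer: REJECT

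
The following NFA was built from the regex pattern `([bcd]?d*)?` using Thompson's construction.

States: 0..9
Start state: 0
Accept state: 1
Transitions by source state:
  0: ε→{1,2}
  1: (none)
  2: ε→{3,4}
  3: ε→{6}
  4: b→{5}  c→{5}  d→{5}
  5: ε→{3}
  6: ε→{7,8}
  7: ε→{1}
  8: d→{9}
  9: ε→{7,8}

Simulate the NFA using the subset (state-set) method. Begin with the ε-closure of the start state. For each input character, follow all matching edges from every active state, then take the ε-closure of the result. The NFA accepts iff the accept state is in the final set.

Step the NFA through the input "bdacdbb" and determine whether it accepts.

Answer: REJECT

Steps:
S₀ = ε-closure({0}) = {0,1,2,3,4,6,7,8}
'b' @ 1: {1,3,5,6,7,8}  (accept∈set)
'd' @ 2: {1,7,8,9}  (accept∈set)
'a' @ 3: {}  — no active states
rest 'cdbb' ignored (set empty)
final: {}; accept 1 not in set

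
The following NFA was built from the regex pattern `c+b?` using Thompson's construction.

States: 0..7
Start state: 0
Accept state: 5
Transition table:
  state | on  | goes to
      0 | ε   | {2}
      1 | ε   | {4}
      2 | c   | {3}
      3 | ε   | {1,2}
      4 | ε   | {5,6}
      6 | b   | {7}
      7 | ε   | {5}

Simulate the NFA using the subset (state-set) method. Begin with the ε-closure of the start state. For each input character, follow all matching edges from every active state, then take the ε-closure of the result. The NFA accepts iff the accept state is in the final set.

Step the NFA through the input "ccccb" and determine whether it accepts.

start: ε-closure({0}) = {0,2}
'c' @ 1: {1,2,3,4,5,6}  [accepting]
'c' @ 2: {1,2,3,4,5,6}  [accepting]
'c' @ 3: {1,2,3,4,5,6}  [accepting]
'c' @ 4: {1,2,3,4,5,6}  [accepting]
'b' @ 5: {5,7}  [accepting]
final: {5,7}; accept 5 in set

Answer: ACCEPT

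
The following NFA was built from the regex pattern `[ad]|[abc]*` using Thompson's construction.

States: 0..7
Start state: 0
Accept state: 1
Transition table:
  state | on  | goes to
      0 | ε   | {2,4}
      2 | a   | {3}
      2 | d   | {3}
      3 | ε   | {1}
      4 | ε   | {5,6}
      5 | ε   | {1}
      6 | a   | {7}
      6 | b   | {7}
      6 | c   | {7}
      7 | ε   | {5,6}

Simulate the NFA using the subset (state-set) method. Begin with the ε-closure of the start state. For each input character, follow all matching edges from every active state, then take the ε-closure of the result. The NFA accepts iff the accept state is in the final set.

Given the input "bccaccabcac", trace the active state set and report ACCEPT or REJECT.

initial (ε-close {0}): {0,1,2,4,5,6}
'b' @ 1: {1,5,6,7}  ✓accept
'c' @ 2: {1,5,6,7}  ✓accept
'c' @ 3: {1,5,6,7}  ✓accept
'a' @ 4: {1,5,6,7}  ✓accept
'c' @ 5: {1,5,6,7}  ✓accept
'c' @ 6: {1,5,6,7}  ✓accept
'a' @ 7: {1,5,6,7}  ✓accept
'b' @ 8: {1,5,6,7}  ✓accept
'c' @ 9: {1,5,6,7}  ✓accept
'a' @ 10: {1,5,6,7}  ✓accept
'c' @ 11: {1,5,6,7}  ✓accept
end set {1,5,6,7} — state 1 in

Answer: ACCEPT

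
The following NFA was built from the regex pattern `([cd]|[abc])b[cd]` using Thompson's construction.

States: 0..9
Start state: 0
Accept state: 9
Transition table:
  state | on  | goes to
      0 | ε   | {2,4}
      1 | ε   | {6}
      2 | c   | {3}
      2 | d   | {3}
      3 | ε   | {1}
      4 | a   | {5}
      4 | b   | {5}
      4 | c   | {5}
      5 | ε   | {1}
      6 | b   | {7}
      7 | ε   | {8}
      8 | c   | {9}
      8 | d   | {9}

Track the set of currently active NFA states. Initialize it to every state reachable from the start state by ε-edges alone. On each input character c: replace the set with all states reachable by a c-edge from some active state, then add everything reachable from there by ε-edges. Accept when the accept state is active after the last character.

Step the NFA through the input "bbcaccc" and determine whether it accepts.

S₀ = ε-closure({0}) = {0,2,4}
'b' @ 1: {1,5,6}
'b' @ 2: {7,8}
'c' @ 3: {9}  [accepting]
'a' @ 4: {}  — no active states
rest 'ccc' ignored (set empty)
final: {}; accept 9 not in set

Answer: REJECT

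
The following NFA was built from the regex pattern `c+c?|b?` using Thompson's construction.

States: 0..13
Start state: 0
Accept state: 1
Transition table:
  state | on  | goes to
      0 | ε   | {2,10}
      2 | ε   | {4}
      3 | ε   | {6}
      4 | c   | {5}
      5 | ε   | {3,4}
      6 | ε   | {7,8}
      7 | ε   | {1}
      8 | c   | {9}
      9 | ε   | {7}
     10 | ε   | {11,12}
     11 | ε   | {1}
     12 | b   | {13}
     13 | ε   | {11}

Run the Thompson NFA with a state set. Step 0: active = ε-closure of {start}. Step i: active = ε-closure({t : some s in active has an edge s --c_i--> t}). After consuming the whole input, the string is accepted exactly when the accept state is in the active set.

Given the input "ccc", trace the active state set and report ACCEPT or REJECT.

start: ε-closure({0}) = {0,1,2,4,10,11,12}
'c' @ 1: {1,3,4,5,6,7,8}  [accepting]
'c' @ 2: {1,3,4,5,6,7,8,9}  [accepting]
'c' @ 3: {1,3,4,5,6,7,8,9}  [accepting]
end set {1,3,4,5,6,7,8,9} — state 1 in

Answer: ACCEPT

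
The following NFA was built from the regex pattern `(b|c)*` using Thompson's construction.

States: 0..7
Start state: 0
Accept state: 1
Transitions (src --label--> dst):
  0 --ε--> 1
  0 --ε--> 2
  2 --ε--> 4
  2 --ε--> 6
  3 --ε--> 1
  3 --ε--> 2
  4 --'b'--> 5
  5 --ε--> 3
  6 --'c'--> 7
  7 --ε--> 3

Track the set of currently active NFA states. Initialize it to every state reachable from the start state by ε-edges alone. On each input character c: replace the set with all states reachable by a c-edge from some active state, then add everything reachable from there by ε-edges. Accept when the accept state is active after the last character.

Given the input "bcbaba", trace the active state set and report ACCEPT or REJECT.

Answer: REJECT

Steps:
S₀ = ε-closure({0}) = {0,1,2,4,6}
'b' @ 1: {1,2,3,4,5,6}  ✓accept
'c' @ 2: {1,2,3,4,6,7}  ✓accept
'b' @ 3: {1,2,3,4,5,6}  ✓accept
'a' @ 4: {}  — dead — no transitions
rest 'ba' ignored (set empty)
after full input: {}  (accept=1 not in)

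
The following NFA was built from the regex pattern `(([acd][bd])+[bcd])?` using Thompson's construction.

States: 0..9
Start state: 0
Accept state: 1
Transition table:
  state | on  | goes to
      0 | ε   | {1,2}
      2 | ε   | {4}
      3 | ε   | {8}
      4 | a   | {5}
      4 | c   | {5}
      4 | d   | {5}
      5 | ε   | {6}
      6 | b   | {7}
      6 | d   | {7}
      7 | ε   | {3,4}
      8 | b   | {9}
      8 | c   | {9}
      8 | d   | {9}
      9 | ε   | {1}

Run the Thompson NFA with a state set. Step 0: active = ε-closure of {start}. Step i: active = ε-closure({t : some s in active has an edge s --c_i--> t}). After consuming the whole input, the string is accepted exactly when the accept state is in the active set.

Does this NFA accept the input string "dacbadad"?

start: ε-closure({0}) = {0,1,2,4}
'd' @ 1: {5,6}
'a' @ 2: {}  — state set empty
rest 'cbadad' ignored (set empty)
after full input: {}  (accept=1 not in)

Answer: REJECT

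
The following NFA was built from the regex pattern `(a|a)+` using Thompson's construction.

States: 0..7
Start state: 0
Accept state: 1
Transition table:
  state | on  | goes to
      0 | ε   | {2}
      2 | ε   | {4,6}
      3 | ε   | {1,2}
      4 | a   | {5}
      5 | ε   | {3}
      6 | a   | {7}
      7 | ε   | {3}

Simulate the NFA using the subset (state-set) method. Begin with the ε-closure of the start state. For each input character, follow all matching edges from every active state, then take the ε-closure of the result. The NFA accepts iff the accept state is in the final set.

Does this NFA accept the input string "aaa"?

Answer: ACCEPT

Steps:
S₀ = ε-closure({0}) = {0,2,4,6}
'a' @ 1: {1,2,3,4,5,6,7}  (accept∈set)
'a' @ 2: {1,2,3,4,5,6,7}  (accept∈set)
'a' @ 3: {1,2,3,4,5,6,7}  (accept∈set)
after full input: {1,2,3,4,5,6,7}  (accept=1 in)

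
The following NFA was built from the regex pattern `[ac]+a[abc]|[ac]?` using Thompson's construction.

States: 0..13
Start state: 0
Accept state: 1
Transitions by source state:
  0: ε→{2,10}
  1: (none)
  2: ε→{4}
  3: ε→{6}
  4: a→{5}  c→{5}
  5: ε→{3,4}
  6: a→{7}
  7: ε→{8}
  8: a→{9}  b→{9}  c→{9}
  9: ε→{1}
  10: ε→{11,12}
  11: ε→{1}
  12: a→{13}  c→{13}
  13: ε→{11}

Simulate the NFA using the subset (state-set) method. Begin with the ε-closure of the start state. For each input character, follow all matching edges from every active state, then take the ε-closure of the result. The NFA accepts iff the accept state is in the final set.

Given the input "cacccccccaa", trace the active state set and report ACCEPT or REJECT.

start: ε-closure({0}) = {0,1,2,4,10,11,12}
'c' @ 1: {1,3,4,5,6,11,13}  (accept∈set)
'a' @ 2: {3,4,5,6,7,8}
'c' @ 3: {1,3,4,5,6,9}  (accept∈set)
'c' @ 4: {3,4,5,6}
'c' @ 5: {3,4,5,6}
'c' @ 6: {3,4,5,6}
'c' @ 7: {3,4,5,6}
'c' @ 8: {3,4,5,6}
'c' @ 9: {3,4,5,6}
'a' @ 10: {3,4,5,6,7,8}
'a' @ 11: {1,3,4,5,6,7,8,9}  (accept∈set)
end set {1,3,4,5,6,7,8,9} — state 1 in

Answer: ACCEPT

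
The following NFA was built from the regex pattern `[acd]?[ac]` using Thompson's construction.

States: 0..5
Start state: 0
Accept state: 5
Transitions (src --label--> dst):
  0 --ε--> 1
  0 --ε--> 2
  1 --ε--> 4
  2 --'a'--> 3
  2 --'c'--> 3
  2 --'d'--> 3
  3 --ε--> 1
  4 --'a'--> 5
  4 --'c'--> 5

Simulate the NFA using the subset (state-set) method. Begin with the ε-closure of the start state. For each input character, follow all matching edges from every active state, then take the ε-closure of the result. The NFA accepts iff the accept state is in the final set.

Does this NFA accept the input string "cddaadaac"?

Answer: REJECT

Derivation:
S₀ = ε-closure({0}) = {0,1,2,4}
'c' @ 1: {1,3,4,5}  (accept∈set)
'd' @ 2: {}  — no active states
rest 'daadaac' ignored (set empty)
final: {}; accept 5 not in set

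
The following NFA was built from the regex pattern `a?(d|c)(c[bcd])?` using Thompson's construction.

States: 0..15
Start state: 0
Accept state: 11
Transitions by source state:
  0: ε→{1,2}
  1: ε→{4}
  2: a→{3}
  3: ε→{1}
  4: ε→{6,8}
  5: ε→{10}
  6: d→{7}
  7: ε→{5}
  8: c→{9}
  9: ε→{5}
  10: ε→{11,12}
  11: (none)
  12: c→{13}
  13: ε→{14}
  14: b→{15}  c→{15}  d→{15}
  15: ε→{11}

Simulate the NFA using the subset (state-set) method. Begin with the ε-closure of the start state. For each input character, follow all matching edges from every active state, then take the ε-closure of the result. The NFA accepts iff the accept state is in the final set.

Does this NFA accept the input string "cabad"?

S₀ = ε-closure({0}) = {0,1,2,4,6,8}
'c' @ 1: {5,9,10,11,12}  ✓accept
'a' @ 2: {}  — state set empty
rest 'bad' ignored (set empty)
end set {} — state 11 not in

Answer: REJECT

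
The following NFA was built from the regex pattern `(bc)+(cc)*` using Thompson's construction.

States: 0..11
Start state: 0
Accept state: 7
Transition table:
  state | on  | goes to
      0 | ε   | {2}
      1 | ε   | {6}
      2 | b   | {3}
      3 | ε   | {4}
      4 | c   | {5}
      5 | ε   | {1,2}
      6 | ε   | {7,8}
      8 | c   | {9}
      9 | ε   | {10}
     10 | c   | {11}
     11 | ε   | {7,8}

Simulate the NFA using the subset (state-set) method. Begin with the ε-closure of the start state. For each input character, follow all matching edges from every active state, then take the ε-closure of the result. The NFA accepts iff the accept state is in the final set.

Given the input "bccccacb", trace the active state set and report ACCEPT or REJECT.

Answer: REJECT

Steps:
initial (ε-close {0}): {0,2}
'b' @ 1: {3,4}
'c' @ 2: {1,2,5,6,7,8}  ✓accept
'c' @ 3: {9,10}
'c' @ 4: {7,8,11}  ✓accept
'c' @ 5: {9,10}
'a' @ 6: {}  — state set empty
rest 'cb' ignored (set empty)
after full input: {}  (accept=7 not in)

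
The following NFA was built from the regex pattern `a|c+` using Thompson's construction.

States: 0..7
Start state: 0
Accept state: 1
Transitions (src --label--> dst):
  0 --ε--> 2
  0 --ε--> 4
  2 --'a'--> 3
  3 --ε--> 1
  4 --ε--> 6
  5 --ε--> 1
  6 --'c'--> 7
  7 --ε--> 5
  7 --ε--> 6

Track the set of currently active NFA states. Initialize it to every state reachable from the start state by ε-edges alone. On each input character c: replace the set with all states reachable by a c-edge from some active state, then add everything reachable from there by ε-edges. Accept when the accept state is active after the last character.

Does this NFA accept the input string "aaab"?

Answer: REJECT

Steps:
initial (ε-close {0}): {0,2,4,6}
'a' @ 1: {1,3}  (accept∈set)
'a' @ 2: {}  — state set empty
rest 'ab' ignored (set empty)
final: {}; accept 1 not in set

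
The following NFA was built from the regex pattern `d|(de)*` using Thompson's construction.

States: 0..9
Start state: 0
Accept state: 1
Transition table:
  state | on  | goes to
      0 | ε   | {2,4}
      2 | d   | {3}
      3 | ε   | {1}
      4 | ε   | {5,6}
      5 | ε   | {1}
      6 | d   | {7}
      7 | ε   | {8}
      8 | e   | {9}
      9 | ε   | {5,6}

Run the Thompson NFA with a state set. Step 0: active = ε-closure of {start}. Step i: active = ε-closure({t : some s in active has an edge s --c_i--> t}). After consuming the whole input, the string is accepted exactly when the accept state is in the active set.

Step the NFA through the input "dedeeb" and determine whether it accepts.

Answer: REJECT

Derivation:
S₀ = ε-closure({0}) = {0,1,2,4,5,6}
'd' @ 1: {1,3,7,8}  [accepting]
'e' @ 2: {1,5,6,9}  [accepting]
'd' @ 3: {7,8}
'e' @ 4: {1,5,6,9}  [accepting]
'e' @ 5: {}  — dead — no transitions
rest 'b' ignored (set empty)
final: {}; accept 1 not in set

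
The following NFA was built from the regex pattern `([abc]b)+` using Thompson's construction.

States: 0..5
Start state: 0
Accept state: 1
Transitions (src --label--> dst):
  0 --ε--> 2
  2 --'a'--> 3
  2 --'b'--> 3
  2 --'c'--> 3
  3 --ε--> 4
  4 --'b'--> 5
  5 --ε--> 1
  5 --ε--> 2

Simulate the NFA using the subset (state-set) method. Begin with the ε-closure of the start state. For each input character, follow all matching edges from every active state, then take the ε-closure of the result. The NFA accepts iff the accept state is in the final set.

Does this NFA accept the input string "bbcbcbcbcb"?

Answer: ACCEPT

Trace:
start: ε-closure({0}) = {0,2}
'b' @ 1: {3,4}
'b' @ 2: {1,2,5}  ✓accept
'c' @ 3: {3,4}
'b' @ 4: {1,2,5}  ✓accept
'c' @ 5: {3,4}
'b' @ 6: {1,2,5}  ✓accept
'c' @ 7: {3,4}
'b' @ 8: {1,2,5}  ✓accept
'c' @ 9: {3,4}
'b' @ 10: {1,2,5}  ✓accept
after full input: {1,2,5}  (accept=1 in)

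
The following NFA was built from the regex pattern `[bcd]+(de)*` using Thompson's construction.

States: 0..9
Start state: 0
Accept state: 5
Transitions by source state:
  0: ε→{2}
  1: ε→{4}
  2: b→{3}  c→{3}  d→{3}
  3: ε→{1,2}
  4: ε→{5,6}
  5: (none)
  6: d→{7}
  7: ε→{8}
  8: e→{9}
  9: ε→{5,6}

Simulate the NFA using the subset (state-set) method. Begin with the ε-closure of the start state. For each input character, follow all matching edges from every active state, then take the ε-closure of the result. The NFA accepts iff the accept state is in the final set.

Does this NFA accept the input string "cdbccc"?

Answer: ACCEPT

Derivation:
start: ε-closure({0}) = {0,2}
'c' @ 1: {1,2,3,4,5,6}  ✓accept
'd' @ 2: {1,2,3,4,5,6,7,8}  ✓accept
'b' @ 3: {1,2,3,4,5,6}  ✓accept
'c' @ 4: {1,2,3,4,5,6}  ✓accept
'c' @ 5: {1,2,3,4,5,6}  ✓accept
'c' @ 6: {1,2,3,4,5,6}  ✓accept
end set {1,2,3,4,5,6} — state 5 in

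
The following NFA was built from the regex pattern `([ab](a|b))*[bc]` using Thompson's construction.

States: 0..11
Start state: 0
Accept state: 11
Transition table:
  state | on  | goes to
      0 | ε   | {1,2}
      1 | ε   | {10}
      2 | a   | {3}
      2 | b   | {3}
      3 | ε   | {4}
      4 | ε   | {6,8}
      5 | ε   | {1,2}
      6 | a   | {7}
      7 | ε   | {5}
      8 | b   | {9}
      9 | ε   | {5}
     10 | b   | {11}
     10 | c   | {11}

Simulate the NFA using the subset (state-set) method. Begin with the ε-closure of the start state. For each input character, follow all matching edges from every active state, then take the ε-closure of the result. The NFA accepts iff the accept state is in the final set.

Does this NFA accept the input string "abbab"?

S₀ = ε-closure({0}) = {0,1,2,10}
'a' @ 1: {3,4,6,8}
'b' @ 2: {1,2,5,9,10}
'b' @ 3: {3,4,6,8,11}  (accept∈set)
'a' @ 4: {1,2,5,7,10}
'b' @ 5: {3,4,6,8,11}  (accept∈set)
final: {3,4,6,8,11}; accept 11 in set

Answer: ACCEPT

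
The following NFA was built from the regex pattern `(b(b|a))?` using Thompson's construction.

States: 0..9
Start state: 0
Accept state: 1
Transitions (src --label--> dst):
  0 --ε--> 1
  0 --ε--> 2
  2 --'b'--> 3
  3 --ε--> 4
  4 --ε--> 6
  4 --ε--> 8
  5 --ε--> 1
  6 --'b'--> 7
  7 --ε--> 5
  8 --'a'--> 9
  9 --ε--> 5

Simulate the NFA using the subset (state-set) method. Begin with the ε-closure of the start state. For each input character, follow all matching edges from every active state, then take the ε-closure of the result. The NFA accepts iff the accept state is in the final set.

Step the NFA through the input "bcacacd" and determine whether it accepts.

S₀ = ε-closure({0}) = {0,1,2}
'b' @ 1: {3,4,6,8}
'c' @ 2: {}  — state set empty
rest 'acacd' ignored (set empty)
after full input: {}  (accept=1 not in)

Answer: REJECT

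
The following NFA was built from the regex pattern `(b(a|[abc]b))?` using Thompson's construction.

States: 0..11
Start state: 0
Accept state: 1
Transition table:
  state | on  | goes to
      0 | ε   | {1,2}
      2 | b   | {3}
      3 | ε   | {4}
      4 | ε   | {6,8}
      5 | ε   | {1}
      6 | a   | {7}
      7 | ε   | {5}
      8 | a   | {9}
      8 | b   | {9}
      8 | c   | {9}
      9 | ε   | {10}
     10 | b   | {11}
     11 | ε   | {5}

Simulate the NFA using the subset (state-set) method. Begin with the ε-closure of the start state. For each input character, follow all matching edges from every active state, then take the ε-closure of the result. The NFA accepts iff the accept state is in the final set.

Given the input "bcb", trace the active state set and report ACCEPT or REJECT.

initial (ε-close {0}): {0,1,2}
'b' @ 1: {3,4,6,8}
'c' @ 2: {9,10}
'b' @ 3: {1,5,11}  (accept∈set)
end set {1,5,11} — state 1 in

Answer: ACCEPT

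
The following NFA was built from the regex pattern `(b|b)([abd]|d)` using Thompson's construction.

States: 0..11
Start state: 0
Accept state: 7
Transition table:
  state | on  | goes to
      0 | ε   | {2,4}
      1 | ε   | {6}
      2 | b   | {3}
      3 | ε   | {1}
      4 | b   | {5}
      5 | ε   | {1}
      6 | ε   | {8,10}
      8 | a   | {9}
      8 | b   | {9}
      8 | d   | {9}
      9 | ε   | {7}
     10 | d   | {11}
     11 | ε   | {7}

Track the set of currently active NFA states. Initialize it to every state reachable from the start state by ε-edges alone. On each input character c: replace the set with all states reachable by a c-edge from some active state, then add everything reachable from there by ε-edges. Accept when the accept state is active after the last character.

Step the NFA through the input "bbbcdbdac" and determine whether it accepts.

start: ε-closure({0}) = {0,2,4}
'b' @ 1: {1,3,5,6,8,10}
'b' @ 2: {7,9}  ✓accept
'b' @ 3: {}  — no active states
rest 'cdbdac' ignored (set empty)
end set {} — state 7 not in

Answer: REJECT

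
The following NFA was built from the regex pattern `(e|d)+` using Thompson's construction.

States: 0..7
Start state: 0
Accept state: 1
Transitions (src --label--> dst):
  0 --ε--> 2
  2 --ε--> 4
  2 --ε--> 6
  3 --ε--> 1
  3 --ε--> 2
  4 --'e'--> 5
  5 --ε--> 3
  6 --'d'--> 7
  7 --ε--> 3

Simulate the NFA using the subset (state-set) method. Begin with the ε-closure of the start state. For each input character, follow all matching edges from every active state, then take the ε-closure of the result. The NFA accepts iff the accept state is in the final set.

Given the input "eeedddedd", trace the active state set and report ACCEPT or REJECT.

Answer: ACCEPT

Steps:
start: ε-closure({0}) = {0,2,4,6}
'e' @ 1: {1,2,3,4,5,6}  (accept∈set)
'e' @ 2: {1,2,3,4,5,6}  (accept∈set)
'e' @ 3: {1,2,3,4,5,6}  (accept∈set)
'd' @ 4: {1,2,3,4,6,7}  (accept∈set)
'd' @ 5: {1,2,3,4,6,7}  (accept∈set)
'd' @ 6: {1,2,3,4,6,7}  (accept∈set)
'e' @ 7: {1,2,3,4,5,6}  (accept∈set)
'd' @ 8: {1,2,3,4,6,7}  (accept∈set)
'd' @ 9: {1,2,3,4,6,7}  (accept∈set)
after full input: {1,2,3,4,6,7}  (accept=1 in)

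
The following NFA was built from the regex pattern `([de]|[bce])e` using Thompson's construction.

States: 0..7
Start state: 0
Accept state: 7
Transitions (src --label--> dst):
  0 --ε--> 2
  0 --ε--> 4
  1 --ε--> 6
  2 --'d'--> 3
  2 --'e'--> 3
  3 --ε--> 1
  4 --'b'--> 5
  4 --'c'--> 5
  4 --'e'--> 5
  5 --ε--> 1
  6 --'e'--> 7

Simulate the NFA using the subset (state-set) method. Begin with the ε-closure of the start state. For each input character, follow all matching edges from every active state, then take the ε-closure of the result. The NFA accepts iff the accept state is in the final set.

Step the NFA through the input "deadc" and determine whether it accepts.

S₀ = ε-closure({0}) = {0,2,4}
'd' @ 1: {1,3,6}
'e' @ 2: {7}  (accept∈set)
'a' @ 3: {}  — state set empty
rest 'dc' ignored (set empty)
end set {} — state 7 not in

Answer: REJECT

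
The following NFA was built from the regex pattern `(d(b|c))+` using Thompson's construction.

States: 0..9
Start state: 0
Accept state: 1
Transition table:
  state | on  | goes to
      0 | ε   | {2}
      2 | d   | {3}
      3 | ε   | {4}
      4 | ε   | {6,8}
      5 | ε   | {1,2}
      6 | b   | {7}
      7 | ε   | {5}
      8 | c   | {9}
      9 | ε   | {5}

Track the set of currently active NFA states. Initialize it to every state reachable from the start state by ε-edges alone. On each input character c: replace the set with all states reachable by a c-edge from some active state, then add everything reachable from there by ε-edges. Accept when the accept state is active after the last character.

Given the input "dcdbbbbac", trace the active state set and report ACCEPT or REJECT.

initial (ε-close {0}): {0,2}
'd' @ 1: {3,4,6,8}
'c' @ 2: {1,2,5,9}  ✓accept
'd' @ 3: {3,4,6,8}
'b' @ 4: {1,2,5,7}  ✓accept
'b' @ 5: {}  — no active states
rest 'bbac' ignored (set empty)
after full input: {}  (accept=1 not in)

Answer: REJECT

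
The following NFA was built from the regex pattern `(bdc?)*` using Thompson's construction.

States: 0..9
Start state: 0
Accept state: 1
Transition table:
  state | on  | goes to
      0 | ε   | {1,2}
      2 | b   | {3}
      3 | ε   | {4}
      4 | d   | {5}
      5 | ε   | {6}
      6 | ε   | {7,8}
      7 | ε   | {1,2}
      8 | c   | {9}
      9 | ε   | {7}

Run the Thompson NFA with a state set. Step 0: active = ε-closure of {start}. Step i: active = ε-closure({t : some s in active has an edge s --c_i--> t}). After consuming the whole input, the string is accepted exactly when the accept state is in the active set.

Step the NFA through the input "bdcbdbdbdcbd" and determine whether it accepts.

S₀ = ε-closure({0}) = {0,1,2}
'b' @ 1: {3,4}
'd' @ 2: {1,2,5,6,7,8}  [accepting]
'c' @ 3: {1,2,7,9}  [accepting]
'b' @ 4: {3,4}
'd' @ 5: {1,2,5,6,7,8}  [accepting]
'b' @ 6: {3,4}
'd' @ 7: {1,2,5,6,7,8}  [accepting]
'b' @ 8: {3,4}
'd' @ 9: {1,2,5,6,7,8}  [accepting]
'c' @ 10: {1,2,7,9}  [accepting]
'b' @ 11: {3,4}
'd' @ 12: {1,2,5,6,7,8}  [accepting]
final: {1,2,5,6,7,8}; accept 1 in set

Answer: ACCEPT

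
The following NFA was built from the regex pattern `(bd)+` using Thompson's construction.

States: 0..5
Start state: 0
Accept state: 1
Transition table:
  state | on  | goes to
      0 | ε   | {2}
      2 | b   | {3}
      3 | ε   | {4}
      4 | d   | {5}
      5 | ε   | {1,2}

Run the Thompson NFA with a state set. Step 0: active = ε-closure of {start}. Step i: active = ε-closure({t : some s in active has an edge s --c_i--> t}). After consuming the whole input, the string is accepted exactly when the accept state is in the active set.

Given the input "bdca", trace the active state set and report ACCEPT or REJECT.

start: ε-closure({0}) = {0,2}
'b' @ 1: {3,4}
'd' @ 2: {1,2,5}  [accepting]
'c' @ 3: {}  — dead — no transitions
rest 'a' ignored (set empty)
final: {}; accept 1 not in set

Answer: REJECT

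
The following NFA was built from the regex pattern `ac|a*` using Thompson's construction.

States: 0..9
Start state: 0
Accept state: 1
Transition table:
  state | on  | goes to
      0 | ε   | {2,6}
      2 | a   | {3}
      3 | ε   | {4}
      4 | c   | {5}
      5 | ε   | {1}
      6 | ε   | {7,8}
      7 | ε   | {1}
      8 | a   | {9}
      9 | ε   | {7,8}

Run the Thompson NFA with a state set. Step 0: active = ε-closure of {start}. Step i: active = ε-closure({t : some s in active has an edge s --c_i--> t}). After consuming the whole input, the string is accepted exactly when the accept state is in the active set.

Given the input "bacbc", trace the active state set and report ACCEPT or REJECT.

Answer: REJECT

Derivation:
start: ε-closure({0}) = {0,1,2,6,7,8}
'b' @ 1: {}  — dead — no transitions
rest 'acbc' ignored (set empty)
final: {}; accept 1 not in set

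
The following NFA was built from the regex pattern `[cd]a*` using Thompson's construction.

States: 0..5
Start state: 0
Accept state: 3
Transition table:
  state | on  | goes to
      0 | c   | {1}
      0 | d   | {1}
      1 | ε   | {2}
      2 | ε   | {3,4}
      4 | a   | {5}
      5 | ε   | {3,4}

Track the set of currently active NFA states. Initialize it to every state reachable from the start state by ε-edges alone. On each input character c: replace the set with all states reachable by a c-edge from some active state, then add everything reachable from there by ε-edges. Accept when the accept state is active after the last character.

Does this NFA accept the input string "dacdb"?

initial (ε-close {0}): {0}
'd' @ 1: {1,2,3,4}  (accept∈set)
'a' @ 2: {3,4,5}  (accept∈set)
'c' @ 3: {}  — state set empty
rest 'db' ignored (set empty)
final: {}; accept 3 not in set

Answer: REJECT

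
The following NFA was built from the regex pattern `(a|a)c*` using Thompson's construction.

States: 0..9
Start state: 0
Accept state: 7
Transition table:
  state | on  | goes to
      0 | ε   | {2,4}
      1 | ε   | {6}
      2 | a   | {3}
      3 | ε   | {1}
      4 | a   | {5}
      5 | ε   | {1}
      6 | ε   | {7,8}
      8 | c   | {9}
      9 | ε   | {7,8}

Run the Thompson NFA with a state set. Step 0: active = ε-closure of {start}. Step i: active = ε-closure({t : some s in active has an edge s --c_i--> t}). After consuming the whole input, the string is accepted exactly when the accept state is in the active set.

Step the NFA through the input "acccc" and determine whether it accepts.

initial (ε-close {0}): {0,2,4}
'a' @ 1: {1,3,5,6,7,8}  ✓accept
'c' @ 2: {7,8,9}  ✓accept
'c' @ 3: {7,8,9}  ✓accept
'c' @ 4: {7,8,9}  ✓accept
'c' @ 5: {7,8,9}  ✓accept
final: {7,8,9}; accept 7 in set

Answer: ACCEPT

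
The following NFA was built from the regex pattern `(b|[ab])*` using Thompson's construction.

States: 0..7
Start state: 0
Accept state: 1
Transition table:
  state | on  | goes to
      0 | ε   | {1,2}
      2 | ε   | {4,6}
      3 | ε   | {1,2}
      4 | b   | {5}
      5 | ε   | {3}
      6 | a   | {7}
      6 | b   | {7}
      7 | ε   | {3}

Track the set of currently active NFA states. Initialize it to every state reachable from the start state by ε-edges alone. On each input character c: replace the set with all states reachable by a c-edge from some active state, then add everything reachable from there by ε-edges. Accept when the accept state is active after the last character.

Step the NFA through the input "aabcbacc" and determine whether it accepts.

start: ε-closure({0}) = {0,1,2,4,6}
'a' @ 1: {1,2,3,4,6,7}  (accept∈set)
'a' @ 2: {1,2,3,4,6,7}  (accept∈set)
'b' @ 3: {1,2,3,4,5,6,7}  (accept∈set)
'c' @ 4: {}  — state set empty
rest 'bacc' ignored (set empty)
after full input: {}  (accept=1 not in)

Answer: REJECT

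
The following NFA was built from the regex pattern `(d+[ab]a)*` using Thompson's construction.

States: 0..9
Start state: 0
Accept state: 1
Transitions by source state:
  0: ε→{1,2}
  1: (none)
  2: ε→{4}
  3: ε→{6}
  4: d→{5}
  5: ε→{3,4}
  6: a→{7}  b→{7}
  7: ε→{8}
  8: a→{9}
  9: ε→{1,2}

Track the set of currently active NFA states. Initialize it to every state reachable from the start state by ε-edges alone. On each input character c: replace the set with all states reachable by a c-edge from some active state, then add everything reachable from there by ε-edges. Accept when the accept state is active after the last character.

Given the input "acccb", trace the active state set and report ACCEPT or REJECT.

Answer: REJECT

Steps:
S₀ = ε-closure({0}) = {0,1,2,4}
'a' @ 1: {}  — dead — no transitions
rest 'cccb' ignored (set empty)
end set {} — state 1 not in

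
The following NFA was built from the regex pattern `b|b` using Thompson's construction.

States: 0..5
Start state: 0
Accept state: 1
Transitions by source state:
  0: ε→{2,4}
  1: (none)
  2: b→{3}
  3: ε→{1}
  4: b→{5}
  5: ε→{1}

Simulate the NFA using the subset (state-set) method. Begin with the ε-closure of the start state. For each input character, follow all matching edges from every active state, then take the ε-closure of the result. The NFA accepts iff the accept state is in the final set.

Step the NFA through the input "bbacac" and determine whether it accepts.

Answer: REJECT

Steps:
start: ε-closure({0}) = {0,2,4}
'b' @ 1: {1,3,5}  (accept∈set)
'b' @ 2: {}  — state set empty
rest 'acac' ignored (set empty)
end set {} — state 1 not in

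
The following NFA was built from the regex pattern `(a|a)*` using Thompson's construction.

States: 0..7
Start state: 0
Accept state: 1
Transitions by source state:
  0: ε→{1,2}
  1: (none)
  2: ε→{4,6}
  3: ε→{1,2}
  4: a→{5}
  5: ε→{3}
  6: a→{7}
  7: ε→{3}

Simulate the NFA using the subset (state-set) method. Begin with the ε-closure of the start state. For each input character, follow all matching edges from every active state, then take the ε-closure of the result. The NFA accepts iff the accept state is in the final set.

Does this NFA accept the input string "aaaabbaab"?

Answer: REJECT

Steps:
initial (ε-close {0}): {0,1,2,4,6}
'a' @ 1: {1,2,3,4,5,6,7}  [accepting]
'a' @ 2: {1,2,3,4,5,6,7}  [accepting]
'a' @ 3: {1,2,3,4,5,6,7}  [accepting]
'a' @ 4: {1,2,3,4,5,6,7}  [accepting]
'b' @ 5: {}  — state set empty
rest 'baab' ignored (set empty)
end set {} — state 1 not in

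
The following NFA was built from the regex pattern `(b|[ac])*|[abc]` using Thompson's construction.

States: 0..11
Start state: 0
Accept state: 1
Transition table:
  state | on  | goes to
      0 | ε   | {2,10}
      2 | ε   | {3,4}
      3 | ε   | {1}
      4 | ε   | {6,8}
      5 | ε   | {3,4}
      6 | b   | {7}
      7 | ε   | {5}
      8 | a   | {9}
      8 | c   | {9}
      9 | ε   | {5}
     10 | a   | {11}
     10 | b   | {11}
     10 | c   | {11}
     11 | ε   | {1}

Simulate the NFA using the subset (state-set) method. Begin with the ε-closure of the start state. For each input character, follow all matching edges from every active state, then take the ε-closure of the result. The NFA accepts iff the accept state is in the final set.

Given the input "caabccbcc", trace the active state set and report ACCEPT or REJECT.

Answer: ACCEPT

Trace:
initial (ε-close {0}): {0,1,2,3,4,6,8,10}
'c' @ 1: {1,3,4,5,6,8,9,11}  [accepting]
'a' @ 2: {1,3,4,5,6,8,9}  [accepting]
'a' @ 3: {1,3,4,5,6,8,9}  [accepting]
'b' @ 4: {1,3,4,5,6,7,8}  [accepting]
'c' @ 5: {1,3,4,5,6,8,9}  [accepting]
'c' @ 6: {1,3,4,5,6,8,9}  [accepting]
'b' @ 7: {1,3,4,5,6,7,8}  [accepting]
'c' @ 8: {1,3,4,5,6,8,9}  [accepting]
'c' @ 9: {1,3,4,5,6,8,9}  [accepting]
after full input: {1,3,4,5,6,8,9}  (accept=1 in)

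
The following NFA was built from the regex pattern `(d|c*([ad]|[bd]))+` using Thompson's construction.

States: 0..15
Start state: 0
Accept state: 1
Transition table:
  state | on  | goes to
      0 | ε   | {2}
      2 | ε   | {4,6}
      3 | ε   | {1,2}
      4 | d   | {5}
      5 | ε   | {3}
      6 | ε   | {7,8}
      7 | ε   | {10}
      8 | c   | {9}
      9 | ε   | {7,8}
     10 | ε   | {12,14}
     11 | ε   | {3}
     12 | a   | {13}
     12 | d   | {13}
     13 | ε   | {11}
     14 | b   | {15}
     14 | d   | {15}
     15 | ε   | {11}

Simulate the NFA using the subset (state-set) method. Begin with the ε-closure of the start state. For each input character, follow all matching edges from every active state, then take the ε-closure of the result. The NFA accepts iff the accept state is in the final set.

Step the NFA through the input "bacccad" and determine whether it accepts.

Answer: ACCEPT

Trace:
S₀ = ε-closure({0}) = {0,2,4,6,7,8,10,12,14}
'b' @ 1: {1,2,3,4,6,7,8,10,11,12,14,15}  (accept∈set)
'a' @ 2: {1,2,3,4,6,7,8,10,11,12,13,14}  (accept∈set)
'c' @ 3: {7,8,9,10,12,14}
'c' @ 4: {7,8,9,10,12,14}
'c' @ 5: {7,8,9,10,12,14}
'a' @ 6: {1,2,3,4,6,7,8,10,11,12,13,14}  (accept∈set)
'd' @ 7: {1,2,3,4,5,6,7,8,10,11,12,13,14,15}  (accept∈set)
final: {1,2,3,4,5,6,7,8,10,11,12,13,14,15}; accept 1 in set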